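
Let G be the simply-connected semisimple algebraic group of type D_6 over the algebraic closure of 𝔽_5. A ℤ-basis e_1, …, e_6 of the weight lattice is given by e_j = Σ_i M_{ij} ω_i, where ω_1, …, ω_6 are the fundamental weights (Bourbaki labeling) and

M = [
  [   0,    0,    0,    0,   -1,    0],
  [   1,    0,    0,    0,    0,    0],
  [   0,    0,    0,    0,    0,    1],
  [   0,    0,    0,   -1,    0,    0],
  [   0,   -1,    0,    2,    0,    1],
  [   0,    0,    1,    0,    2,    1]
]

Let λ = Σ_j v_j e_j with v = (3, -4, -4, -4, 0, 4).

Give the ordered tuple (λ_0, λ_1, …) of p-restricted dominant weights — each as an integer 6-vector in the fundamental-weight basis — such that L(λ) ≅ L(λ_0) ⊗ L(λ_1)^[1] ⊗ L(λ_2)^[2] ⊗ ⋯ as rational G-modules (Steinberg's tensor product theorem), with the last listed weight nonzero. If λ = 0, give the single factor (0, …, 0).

((0, 3, 4, 4, 0, 0),)

Change of basis e → ω: c = M·v where v = (3, -4, -4, -4, 0, 4):
  c_1 = 0·3 + (0)·(-4) + (0)·(-4) + (0)·(-4) + (-1)·(0) + 0·4 = 0
  c_2 = 1·3 + (0)·(-4) + (0)·(-4) + (0)·(-4) + 0·0 + 0·4 = 3
  c_3 = 0·3 + (0)·(-4) + (0)·(-4) + (0)·(-4) + 0·0 + 1·4 = 4
  c_4 = 0·3 + (0)·(-4) + (0)·(-4) + (-1)·(-4) + 0·0 + 0·4 = 4
  c_5 = 0·3 + (-1)·(-4) + (0)·(-4) + (2)·(-4) + 0·0 + 1·4 = 0
  c_6 = 0·3 + (0)·(-4) + (1)·(-4) + (0)·(-4) + 2·0 + 1·4 = 0
Writing each c_i in base p = 5:
  c_1 = 0
  c_2 = 3 = 3·5^0
  c_3 = 4 = 4·5^0
  c_4 = 4 = 4·5^0
  c_5 = 0
  c_6 = 0
Factor λ_0 = (0, 3, 4, 4, 0, 0)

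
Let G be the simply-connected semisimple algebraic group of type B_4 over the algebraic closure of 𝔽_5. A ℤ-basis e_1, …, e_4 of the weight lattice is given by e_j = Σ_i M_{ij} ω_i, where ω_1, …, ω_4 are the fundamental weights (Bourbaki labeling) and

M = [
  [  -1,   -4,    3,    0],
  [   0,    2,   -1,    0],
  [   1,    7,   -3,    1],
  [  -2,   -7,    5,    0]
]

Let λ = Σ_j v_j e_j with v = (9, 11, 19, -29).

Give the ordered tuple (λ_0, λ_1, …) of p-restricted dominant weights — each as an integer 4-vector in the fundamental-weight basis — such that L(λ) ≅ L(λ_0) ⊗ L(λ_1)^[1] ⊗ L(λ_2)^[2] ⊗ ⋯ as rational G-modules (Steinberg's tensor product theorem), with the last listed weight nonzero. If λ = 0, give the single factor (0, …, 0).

((4, 3, 0, 0),)

ω-coordinates c = M·v, v = (9, 11, 19, -29):
  c_1 = (-1)·(9) + (-4)·(11) + 3·19 + (0)·(-29) = 4
  c_2 = 0·9 + 2·11 + (-1)·(19) + (0)·(-29) = 3
  c_3 = 1·9 + 7·11 + (-3)·(19) + (1)·(-29) = 0
  c_4 = (-2)·(9) + (-7)·(11) + 5·19 + (0)·(-29) = 0
Writing each c_i in base p = 5:
  c_1 = 4 = 4·5^0
  c_2 = 3 = 3·5^0
  c_3 = 0
  c_4 = 0
Factor λ_0 = (4, 3, 0, 0)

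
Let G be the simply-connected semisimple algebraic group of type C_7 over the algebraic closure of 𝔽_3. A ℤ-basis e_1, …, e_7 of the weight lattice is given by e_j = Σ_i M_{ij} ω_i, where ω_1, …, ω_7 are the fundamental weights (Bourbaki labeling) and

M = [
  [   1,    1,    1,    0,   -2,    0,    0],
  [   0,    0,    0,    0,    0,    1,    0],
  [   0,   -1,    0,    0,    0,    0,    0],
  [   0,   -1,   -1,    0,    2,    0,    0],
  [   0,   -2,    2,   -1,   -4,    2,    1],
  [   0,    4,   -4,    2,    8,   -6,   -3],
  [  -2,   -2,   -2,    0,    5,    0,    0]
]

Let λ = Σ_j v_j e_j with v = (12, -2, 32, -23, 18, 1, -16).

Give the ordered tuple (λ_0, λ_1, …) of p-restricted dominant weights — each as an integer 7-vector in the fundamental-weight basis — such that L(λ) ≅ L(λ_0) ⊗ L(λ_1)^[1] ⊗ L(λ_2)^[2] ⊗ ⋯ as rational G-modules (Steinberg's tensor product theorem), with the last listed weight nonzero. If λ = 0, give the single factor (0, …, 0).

Compute c_i = Σ_j M_{ij} v_j with v = (12, -2, 32, -23, 18, 1, -16):
  c_1 = 1·12 + (1)·(-2) + 1·32 + (0)·(-23) + (-2)·(18) + 0·1 + (0)·(-16) = 6
  c_2 = 0·12 + (0)·(-2) + 0·32 + (0)·(-23) + 0·18 + 1·1 + (0)·(-16) = 1
  c_3 = 0·12 + (-1)·(-2) + 0·32 + (0)·(-23) + 0·18 + 0·1 + (0)·(-16) = 2
  c_4 = 0·12 + (-1)·(-2) + (-1)·(32) + (0)·(-23) + 2·18 + 0·1 + (0)·(-16) = 6
  c_5 = 0·12 + (-2)·(-2) + 2·32 + (-1)·(-23) + (-4)·(18) + 2·1 + (1)·(-16) = 5
  c_6 = 0·12 + (4)·(-2) + (-4)·(32) + (2)·(-23) + 8·18 + (-6)·(1) + (-3)·(-16) = 4
  c_7 = (-2)·(12) + (-2)·(-2) + (-2)·(32) + (0)·(-23) + 5·18 + 0·1 + (0)·(-16) = 6
Base-3 expansion of each c_i:
  c_1 = 6 = 0·3^0 + 2·3^1
  c_2 = 1 = 1·3^0
  c_3 = 2 = 2·3^0
  c_4 = 6 = 0·3^0 + 2·3^1
  c_5 = 5 = 2·3^0 + 1·3^1
  c_6 = 4 = 1·3^0 + 1·3^1
  c_7 = 6 = 0·3^0 + 2·3^1
p-restricted factor λ_0 = (0, 1, 2, 0, 2, 1, 0)
p-restricted factor λ_1 = (2, 0, 0, 2, 1, 1, 2)

((0, 1, 2, 0, 2, 1, 0), (2, 0, 0, 2, 1, 1, 2))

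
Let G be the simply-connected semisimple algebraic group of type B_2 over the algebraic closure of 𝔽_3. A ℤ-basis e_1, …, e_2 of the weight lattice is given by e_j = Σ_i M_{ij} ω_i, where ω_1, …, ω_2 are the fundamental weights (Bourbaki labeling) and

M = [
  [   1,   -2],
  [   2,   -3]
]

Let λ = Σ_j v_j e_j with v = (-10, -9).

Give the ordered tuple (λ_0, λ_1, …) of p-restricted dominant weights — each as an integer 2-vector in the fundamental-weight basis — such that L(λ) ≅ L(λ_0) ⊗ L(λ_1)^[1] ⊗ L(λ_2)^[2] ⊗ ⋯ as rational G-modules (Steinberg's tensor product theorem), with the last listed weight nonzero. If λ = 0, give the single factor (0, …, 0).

Change of basis e → ω: c = M·v where v = (-10, -9):
  c_1 = (1)·(-10) + (-2)·(-9) = 8
  c_2 = (2)·(-10) + (-3)·(-9) = 7
Writing each c_i in base p = 3:
  c_1 = 8 = 2·3^0 + 2·3^1
  c_2 = 7 = 1·3^0 + 2·3^1
Factor λ_0 = (2, 1)
Factor λ_1 = (2, 2)

((2, 1), (2, 2))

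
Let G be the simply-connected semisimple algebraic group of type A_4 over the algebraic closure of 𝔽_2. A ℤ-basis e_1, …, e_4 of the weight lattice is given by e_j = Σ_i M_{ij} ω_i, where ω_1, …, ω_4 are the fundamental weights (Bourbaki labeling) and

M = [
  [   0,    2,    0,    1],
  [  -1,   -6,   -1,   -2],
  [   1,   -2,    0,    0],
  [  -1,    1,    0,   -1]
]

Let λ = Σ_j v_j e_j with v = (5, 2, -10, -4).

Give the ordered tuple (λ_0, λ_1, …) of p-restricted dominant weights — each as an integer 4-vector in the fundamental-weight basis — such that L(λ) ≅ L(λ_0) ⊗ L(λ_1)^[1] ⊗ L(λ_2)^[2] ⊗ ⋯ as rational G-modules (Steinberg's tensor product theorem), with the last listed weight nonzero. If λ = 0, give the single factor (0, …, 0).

((0, 1, 1, 1),)

ω-coordinates c = M·v, v = (5, 2, -10, -4):
  c_1 = 0·5 + 2·2 + (0)·(-10) + (1)·(-4) = 0
  c_2 = (-1)·(5) + (-6)·(2) + (-1)·(-10) + (-2)·(-4) = 1
  c_3 = 1·5 + (-2)·(2) + (0)·(-10) + (0)·(-4) = 1
  c_4 = (-1)·(5) + 1·2 + (0)·(-10) + (-1)·(-4) = 1
p = 2; digits c_i = Σ_j d_{ij}·2^j, 0 ≤ d_{ij} < 2:
  c_1 = 0
  c_2 = 1 = 1·2^0
  c_3 = 1 = 1·2^0
  c_4 = 1 = 1·2^0
p-restricted factor λ_0 = (0, 1, 1, 1)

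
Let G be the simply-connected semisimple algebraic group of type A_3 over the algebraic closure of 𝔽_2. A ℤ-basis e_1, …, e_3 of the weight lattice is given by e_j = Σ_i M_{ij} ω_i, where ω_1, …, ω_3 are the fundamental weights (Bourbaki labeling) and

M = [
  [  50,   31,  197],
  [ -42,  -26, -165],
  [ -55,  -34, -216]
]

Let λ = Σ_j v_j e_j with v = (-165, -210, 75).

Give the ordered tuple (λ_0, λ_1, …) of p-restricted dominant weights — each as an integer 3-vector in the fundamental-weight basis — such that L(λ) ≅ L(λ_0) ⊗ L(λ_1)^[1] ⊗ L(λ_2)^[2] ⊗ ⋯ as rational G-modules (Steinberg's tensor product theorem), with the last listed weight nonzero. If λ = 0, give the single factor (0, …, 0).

ω-coordinates c = M·v, v = (-165, -210, 75):
  c_1 = (50)·(-165) + (31)·(-210) + (197)·(75) = 15
  c_2 = (-42)·(-165) + (-26)·(-210) + (-165)·(75) = 15
  c_3 = (-55)·(-165) + (-34)·(-210) + (-216)·(75) = 15
Writing each c_i in base p = 2:
  c_1 = 15 = 1·2^0 + 1·2^1 + 1·2^2 + 1·2^3
  c_2 = 15 = 1·2^0 + 1·2^1 + 1·2^2 + 1·2^3
  c_3 = 15 = 1·2^0 + 1·2^1 + 1·2^2 + 1·2^3
λ_0 = (1, 1, 1)
λ_1 = (1, 1, 1)
λ_2 = (1, 1, 1)
λ_3 = (1, 1, 1)

((1, 1, 1), (1, 1, 1), (1, 1, 1), (1, 1, 1))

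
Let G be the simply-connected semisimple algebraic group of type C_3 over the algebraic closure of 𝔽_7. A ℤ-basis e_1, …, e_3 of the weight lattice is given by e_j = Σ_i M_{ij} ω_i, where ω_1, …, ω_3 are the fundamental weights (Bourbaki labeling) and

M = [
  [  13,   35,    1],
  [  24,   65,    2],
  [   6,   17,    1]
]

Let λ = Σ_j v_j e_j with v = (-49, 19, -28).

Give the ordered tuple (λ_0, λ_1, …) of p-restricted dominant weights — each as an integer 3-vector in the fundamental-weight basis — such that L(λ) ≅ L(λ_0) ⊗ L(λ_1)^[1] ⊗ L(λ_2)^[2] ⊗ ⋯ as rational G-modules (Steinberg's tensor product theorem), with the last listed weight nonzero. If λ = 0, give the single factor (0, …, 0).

ω-coordinates c = M·v, v = (-49, 19, -28):
  c_1 = (13)·(-49) + (35)·(19) + (1)·(-28) = 0
  c_2 = (24)·(-49) + (65)·(19) + (2)·(-28) = 3
  c_3 = (6)·(-49) + (17)·(19) + (1)·(-28) = 1
Expand coordinatewise in base 7:
  c_1 = 0
  c_2 = 3 = 3·7^0
  c_3 = 1 = 1·7^0
p-restricted factor λ_0 = (0, 3, 1)

((0, 3, 1),)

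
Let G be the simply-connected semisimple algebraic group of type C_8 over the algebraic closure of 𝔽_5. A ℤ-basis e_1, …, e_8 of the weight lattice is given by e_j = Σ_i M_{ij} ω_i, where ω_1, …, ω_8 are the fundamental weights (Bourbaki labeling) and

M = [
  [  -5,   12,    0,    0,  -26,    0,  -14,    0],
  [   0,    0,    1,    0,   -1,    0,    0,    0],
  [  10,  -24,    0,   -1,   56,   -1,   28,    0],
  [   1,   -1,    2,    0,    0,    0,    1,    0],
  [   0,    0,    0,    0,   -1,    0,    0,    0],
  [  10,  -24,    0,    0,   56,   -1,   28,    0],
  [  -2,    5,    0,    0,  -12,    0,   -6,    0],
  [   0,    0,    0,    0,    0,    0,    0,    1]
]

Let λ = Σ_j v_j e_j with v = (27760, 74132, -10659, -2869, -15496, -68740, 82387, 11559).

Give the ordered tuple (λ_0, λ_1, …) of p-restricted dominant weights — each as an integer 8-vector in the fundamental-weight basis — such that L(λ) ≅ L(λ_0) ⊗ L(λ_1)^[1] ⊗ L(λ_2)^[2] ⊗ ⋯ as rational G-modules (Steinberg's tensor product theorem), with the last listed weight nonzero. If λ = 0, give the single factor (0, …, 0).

Change of basis e → ω: c = M·v where v = (27760, 74132, -10659, -2869, -15496, -68740, 82387, 11559):
  c_1 = (-5)·(27760) + 12·74132 + (0)·(-10659) + (0)·(-2869) + (-26)·(-15496) + (0)·(-68740) + (-14)·(82387) + 0·11559 = 262
  c_2 = 0·27760 + 0·74132 + (1)·(-10659) + (0)·(-2869) + (-1)·(-15496) + (0)·(-68740) + 0·82387 + 0·11559 = 4837
  c_3 = 10·27760 + (-24)·(74132) + (0)·(-10659) + (-1)·(-2869) + (56)·(-15496) + (-1)·(-68740) + 28·82387 + 0·11559 = 9101
  c_4 = 1·27760 + (-1)·(74132) + (2)·(-10659) + (0)·(-2869) + (0)·(-15496) + (0)·(-68740) + 1·82387 + 0·11559 = 14697
  c_5 = 0·27760 + 0·74132 + (0)·(-10659) + (0)·(-2869) + (-1)·(-15496) + (0)·(-68740) + 0·82387 + 0·11559 = 15496
  c_6 = 10·27760 + (-24)·(74132) + (0)·(-10659) + (0)·(-2869) + (56)·(-15496) + (-1)·(-68740) + 28·82387 + 0·11559 = 6232
  c_7 = (-2)·(27760) + 5·74132 + (0)·(-10659) + (0)·(-2869) + (-12)·(-15496) + (0)·(-68740) + (-6)·(82387) + 0·11559 = 6770
  c_8 = 0·27760 + 0·74132 + (0)·(-10659) + (0)·(-2869) + (0)·(-15496) + (0)·(-68740) + 0·82387 + 1·11559 = 11559
Expand coordinatewise in base 5:
  c_1 = 262 = 2·5^0 + 2·5^1 + 0·5^2 + 2·5^3
  c_2 = 4837 = 2·5^0 + 2·5^1 + 3·5^2 + 3·5^3 + 2·5^4 + 1·5^5
  c_3 = 9101 = 1·5^0 + 0·5^1 + 4·5^2 + 2·5^3 + 4·5^4 + 2·5^5
  c_4 = 14697 = 2·5^0 + 4·5^1 + 2·5^2 + 2·5^3 + 3·5^4 + 4·5^5
  c_5 = 15496 = 1·5^0 + 4·5^1 + 4·5^2 + 3·5^3 + 4·5^4 + 4·5^5
  c_6 = 6232 = 2·5^0 + 1·5^1 + 4·5^2 + 4·5^3 + 4·5^4 + 1·5^5
  c_7 = 6770 = 0·5^0 + 4·5^1 + 0·5^2 + 4·5^3 + 0·5^4 + 2·5^5
  c_8 = 11559 = 4·5^0 + 1·5^1 + 2·5^2 + 2·5^3 + 3·5^4 + 3·5^5
λ_0 = (2, 2, 1, 2, 1, 2, 0, 4)
λ_1 = (2, 2, 0, 4, 4, 1, 4, 1)
λ_2 = (0, 3, 4, 2, 4, 4, 0, 2)
λ_3 = (2, 3, 2, 2, 3, 4, 4, 2)
λ_4 = (0, 2, 4, 3, 4, 4, 0, 3)
λ_5 = (0, 1, 2, 4, 4, 1, 2, 3)

((2, 2, 1, 2, 1, 2, 0, 4), (2, 2, 0, 4, 4, 1, 4, 1), (0, 3, 4, 2, 4, 4, 0, 2), (2, 3, 2, 2, 3, 4, 4, 2), (0, 2, 4, 3, 4, 4, 0, 3), (0, 1, 2, 4, 4, 1, 2, 3))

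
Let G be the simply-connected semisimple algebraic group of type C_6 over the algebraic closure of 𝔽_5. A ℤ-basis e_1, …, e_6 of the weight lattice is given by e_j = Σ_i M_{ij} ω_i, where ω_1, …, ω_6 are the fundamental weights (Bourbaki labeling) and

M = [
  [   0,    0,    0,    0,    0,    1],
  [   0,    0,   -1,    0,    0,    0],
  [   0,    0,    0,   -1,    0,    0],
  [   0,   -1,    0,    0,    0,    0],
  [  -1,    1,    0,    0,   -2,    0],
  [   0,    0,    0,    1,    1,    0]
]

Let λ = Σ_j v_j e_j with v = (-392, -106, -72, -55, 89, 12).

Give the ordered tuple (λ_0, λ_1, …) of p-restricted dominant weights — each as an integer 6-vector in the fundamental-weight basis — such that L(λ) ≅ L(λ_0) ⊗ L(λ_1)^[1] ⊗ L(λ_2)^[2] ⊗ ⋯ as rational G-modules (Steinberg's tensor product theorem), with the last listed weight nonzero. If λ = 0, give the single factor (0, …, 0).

((2, 2, 0, 1, 3, 4), (2, 4, 1, 1, 1, 1), (0, 2, 2, 4, 4, 1))

Converting to the ω-basis (c_i = row i of M dotted with v = (-392, -106, -72, -55, 89, 12)):
  c_1 = (0)·(-392) + (0)·(-106) + (0)·(-72) + (0)·(-55) + (0)·(89) + (1)·(12) = 12
  c_2 = (0)·(-392) + (0)·(-106) + (-1)·(-72) + (0)·(-55) + (0)·(89) + (0)·(12) = 72
  c_3 = (0)·(-392) + (0)·(-106) + (0)·(-72) + (-1)·(-55) + (0)·(89) + (0)·(12) = 55
  c_4 = (0)·(-392) + (-1)·(-106) + (0)·(-72) + (0)·(-55) + (0)·(89) + (0)·(12) = 106
  c_5 = (-1)·(-392) + (1)·(-106) + (0)·(-72) + (0)·(-55) + (-2)·(89) + (0)·(12) = 108
  c_6 = (0)·(-392) + (0)·(-106) + (0)·(-72) + (1)·(-55) + (1)·(89) + (0)·(12) = 34
Base-5 expansion of each c_i:
  c_1 = 12 = 2·5^0 + 2·5^1
  c_2 = 72 = 2·5^0 + 4·5^1 + 2·5^2
  c_3 = 55 = 0·5^0 + 1·5^1 + 2·5^2
  c_4 = 106 = 1·5^0 + 1·5^1 + 4·5^2
  c_5 = 108 = 3·5^0 + 1·5^1 + 4·5^2
  c_6 = 34 = 4·5^0 + 1·5^1 + 1·5^2
λ_0 = (2, 2, 0, 1, 3, 4)
λ_1 = (2, 4, 1, 1, 1, 1)
λ_2 = (0, 2, 2, 4, 4, 1)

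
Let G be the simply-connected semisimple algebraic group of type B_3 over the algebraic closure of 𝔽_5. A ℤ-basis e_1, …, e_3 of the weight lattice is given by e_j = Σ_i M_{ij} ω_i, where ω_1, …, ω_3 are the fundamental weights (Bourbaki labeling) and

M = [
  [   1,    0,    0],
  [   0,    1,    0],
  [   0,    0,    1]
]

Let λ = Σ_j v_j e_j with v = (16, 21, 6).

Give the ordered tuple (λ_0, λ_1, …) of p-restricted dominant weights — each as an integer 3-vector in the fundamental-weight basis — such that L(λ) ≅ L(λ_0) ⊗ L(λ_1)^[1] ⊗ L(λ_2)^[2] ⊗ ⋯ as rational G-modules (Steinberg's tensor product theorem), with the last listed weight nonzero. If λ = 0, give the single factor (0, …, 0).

((1, 1, 1), (3, 4, 1))

Change of basis e → ω: c = M·v where v = (16, 21, 6):
  c_1 = 1*16 + 0*21 + 0*6 = 16
  c_2 = 0*16 + 1*21 + 0*6 = 21
  c_3 = 0*16 + 0*21 + 1*6 = 6
Writing each c_i in base p = 5:
  c_1 = 16 = 1·5^0 + 3·5^1
  c_2 = 21 = 1·5^0 + 4·5^1
  c_3 = 6 = 1·5^0 + 1·5^1
λ_0 = (1, 1, 1)
λ_1 = (3, 4, 1)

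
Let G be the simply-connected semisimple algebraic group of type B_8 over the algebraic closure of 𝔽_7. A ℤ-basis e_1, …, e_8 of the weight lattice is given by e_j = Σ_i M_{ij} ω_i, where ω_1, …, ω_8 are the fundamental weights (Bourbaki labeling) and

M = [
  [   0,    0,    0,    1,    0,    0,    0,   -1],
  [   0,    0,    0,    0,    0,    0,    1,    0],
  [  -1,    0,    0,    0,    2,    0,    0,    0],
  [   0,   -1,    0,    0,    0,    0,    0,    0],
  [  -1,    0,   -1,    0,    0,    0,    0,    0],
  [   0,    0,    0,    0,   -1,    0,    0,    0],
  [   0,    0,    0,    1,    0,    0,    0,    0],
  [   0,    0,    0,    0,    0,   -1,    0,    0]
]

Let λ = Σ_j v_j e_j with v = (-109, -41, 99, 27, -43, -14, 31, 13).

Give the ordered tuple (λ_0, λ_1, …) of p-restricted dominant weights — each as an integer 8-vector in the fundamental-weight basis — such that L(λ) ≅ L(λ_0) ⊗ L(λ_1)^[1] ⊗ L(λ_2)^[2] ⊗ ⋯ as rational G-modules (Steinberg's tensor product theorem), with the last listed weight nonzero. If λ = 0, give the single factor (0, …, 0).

Change of basis e → ω: c = M·v where v = (-109, -41, 99, 27, -43, -14, 31, 13):
  c_1 = (0)·(-109) + (0)·(-41) + 0·99 + 1·27 + (0)·(-43) + (0)·(-14) + 0·31 + (-1)·(13) = 14
  c_2 = (0)·(-109) + (0)·(-41) + 0·99 + 0·27 + (0)·(-43) + (0)·(-14) + 1·31 + 0·13 = 31
  c_3 = (-1)·(-109) + (0)·(-41) + 0·99 + 0·27 + (2)·(-43) + (0)·(-14) + 0·31 + 0·13 = 23
  c_4 = (0)·(-109) + (-1)·(-41) + 0·99 + 0·27 + (0)·(-43) + (0)·(-14) + 0·31 + 0·13 = 41
  c_5 = (-1)·(-109) + (0)·(-41) + (-1)·(99) + 0·27 + (0)·(-43) + (0)·(-14) + 0·31 + 0·13 = 10
  c_6 = (0)·(-109) + (0)·(-41) + 0·99 + 0·27 + (-1)·(-43) + (0)·(-14) + 0·31 + 0·13 = 43
  c_7 = (0)·(-109) + (0)·(-41) + 0·99 + 1·27 + (0)·(-43) + (0)·(-14) + 0·31 + 0·13 = 27
  c_8 = (0)·(-109) + (0)·(-41) + 0·99 + 0·27 + (0)·(-43) + (-1)·(-14) + 0·31 + 0·13 = 14
Writing each c_i in base p = 7:
  c_1 = 14 = 0·7^0 + 2·7^1
  c_2 = 31 = 3·7^0 + 4·7^1
  c_3 = 23 = 2·7^0 + 3·7^1
  c_4 = 41 = 6·7^0 + 5·7^1
  c_5 = 10 = 3·7^0 + 1·7^1
  c_6 = 43 = 1·7^0 + 6·7^1
  c_7 = 27 = 6·7^0 + 3·7^1
  c_8 = 14 = 0·7^0 + 2·7^1
λ_0 = (0, 3, 2, 6, 3, 1, 6, 0)
λ_1 = (2, 4, 3, 5, 1, 6, 3, 2)

((0, 3, 2, 6, 3, 1, 6, 0), (2, 4, 3, 5, 1, 6, 3, 2))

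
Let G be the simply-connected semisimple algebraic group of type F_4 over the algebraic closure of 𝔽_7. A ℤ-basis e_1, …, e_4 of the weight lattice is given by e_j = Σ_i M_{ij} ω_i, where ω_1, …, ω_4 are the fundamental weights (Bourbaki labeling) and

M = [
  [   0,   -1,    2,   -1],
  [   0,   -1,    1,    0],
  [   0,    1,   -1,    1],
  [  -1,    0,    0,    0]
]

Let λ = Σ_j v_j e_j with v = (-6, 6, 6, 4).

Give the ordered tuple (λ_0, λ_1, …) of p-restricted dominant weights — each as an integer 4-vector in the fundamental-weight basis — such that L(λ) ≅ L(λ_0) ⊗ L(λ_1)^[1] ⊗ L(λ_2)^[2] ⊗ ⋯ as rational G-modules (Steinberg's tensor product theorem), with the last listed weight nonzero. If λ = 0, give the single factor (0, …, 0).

Change of basis e → ω: c = M·v where v = (-6, 6, 6, 4):
  c_1 = 0*-6 + -1*6 + 2*6 + -1*4 = 2
  c_2 = 0*-6 + -1*6 + 1*6 + 0*4 = 0
  c_3 = 0*-6 + 1*6 + -1*6 + 1*4 = 4
  c_4 = -1*-6 + 0*6 + 0*6 + 0*4 = 6
Expand coordinatewise in base 7:
  c_1 = 2 = 2·7^0
  c_2 = 0
  c_3 = 4 = 4·7^0
  c_4 = 6 = 6·7^0
p-restricted factor λ_0 = (2, 0, 4, 6)

((2, 0, 4, 6),)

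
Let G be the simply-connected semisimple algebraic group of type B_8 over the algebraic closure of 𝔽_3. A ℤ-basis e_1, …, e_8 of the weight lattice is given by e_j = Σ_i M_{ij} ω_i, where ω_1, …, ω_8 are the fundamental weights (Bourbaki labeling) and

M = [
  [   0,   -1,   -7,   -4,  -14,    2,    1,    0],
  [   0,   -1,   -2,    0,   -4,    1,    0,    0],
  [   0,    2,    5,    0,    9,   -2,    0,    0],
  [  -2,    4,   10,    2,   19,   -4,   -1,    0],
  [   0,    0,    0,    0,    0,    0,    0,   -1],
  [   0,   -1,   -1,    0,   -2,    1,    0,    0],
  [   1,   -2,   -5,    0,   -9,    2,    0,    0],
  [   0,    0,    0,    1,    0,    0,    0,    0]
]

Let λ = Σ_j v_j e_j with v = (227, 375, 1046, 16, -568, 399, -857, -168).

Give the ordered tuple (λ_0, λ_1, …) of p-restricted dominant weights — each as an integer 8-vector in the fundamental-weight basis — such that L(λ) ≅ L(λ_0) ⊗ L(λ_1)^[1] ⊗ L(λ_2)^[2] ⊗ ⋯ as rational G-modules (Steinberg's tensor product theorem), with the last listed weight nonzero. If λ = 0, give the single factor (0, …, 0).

((0, 0, 1, 1, 0, 0, 1, 1), (2, 2, 2, 2, 2, 2, 1, 2), (2, 1, 1, 0, 0, 0, 2, 1), (1, 1, 2, 0, 0, 1, 2, 0), (1, 2, 0, 0, 2, 1, 1, 0))

ω-coordinates c = M·v, v = (227, 375, 1046, 16, -568, 399, -857, -168):
  c_1 = (0)·(227) + (-1)·(375) + (-7)·(1046) + (-4)·(16) + (-14)·(-568) + (2)·(399) + (1)·(-857) + (0)·(-168) = 132
  c_2 = (0)·(227) + (-1)·(375) + (-2)·(1046) + (0)·(16) + (-4)·(-568) + (1)·(399) + (0)·(-857) + (0)·(-168) = 204
  c_3 = (0)·(227) + (2)·(375) + (5)·(1046) + (0)·(16) + (9)·(-568) + (-2)·(399) + (0)·(-857) + (0)·(-168) = 70
  c_4 = (-2)·(227) + (4)·(375) + (10)·(1046) + (2)·(16) + (19)·(-568) + (-4)·(399) + (-1)·(-857) + (0)·(-168) = 7
  c_5 = (0)·(227) + (0)·(375) + (0)·(1046) + (0)·(16) + (0)·(-568) + (0)·(399) + (0)·(-857) + (-1)·(-168) = 168
  c_6 = (0)·(227) + (-1)·(375) + (-1)·(1046) + (0)·(16) + (-2)·(-568) + (1)·(399) + (0)·(-857) + (0)·(-168) = 114
  c_7 = (1)·(227) + (-2)·(375) + (-5)·(1046) + (0)·(16) + (-9)·(-568) + (2)·(399) + (0)·(-857) + (0)·(-168) = 157
  c_8 = (0)·(227) + (0)·(375) + (0)·(1046) + (1)·(16) + (0)·(-568) + (0)·(399) + (0)·(-857) + (0)·(-168) = 16
p = 3; digits c_i = Σ_j d_{ij}·3^j, 0 ≤ d_{ij} < 3:
  c_1 = 132 = 0·3^0 + 2·3^1 + 2·3^2 + 1·3^3 + 1·3^4
  c_2 = 204 = 0·3^0 + 2·3^1 + 1·3^2 + 1·3^3 + 2·3^4
  c_3 = 70 = 1·3^0 + 2·3^1 + 1·3^2 + 2·3^3
  c_4 = 7 = 1·3^0 + 2·3^1
  c_5 = 168 = 0·3^0 + 2·3^1 + 0·3^2 + 0·3^3 + 2·3^4
  c_6 = 114 = 0·3^0 + 2·3^1 + 0·3^2 + 1·3^3 + 1·3^4
  c_7 = 157 = 1·3^0 + 1·3^1 + 2·3^2 + 2·3^3 + 1·3^4
  c_8 = 16 = 1·3^0 + 2·3^1 + 1·3^2
p-restricted factor λ_0 = (0, 0, 1, 1, 0, 0, 1, 1)
p-restricted factor λ_1 = (2, 2, 2, 2, 2, 2, 1, 2)
p-restricted factor λ_2 = (2, 1, 1, 0, 0, 0, 2, 1)
p-restricted factor λ_3 = (1, 1, 2, 0, 0, 1, 2, 0)
p-restricted factor λ_4 = (1, 2, 0, 0, 2, 1, 1, 0)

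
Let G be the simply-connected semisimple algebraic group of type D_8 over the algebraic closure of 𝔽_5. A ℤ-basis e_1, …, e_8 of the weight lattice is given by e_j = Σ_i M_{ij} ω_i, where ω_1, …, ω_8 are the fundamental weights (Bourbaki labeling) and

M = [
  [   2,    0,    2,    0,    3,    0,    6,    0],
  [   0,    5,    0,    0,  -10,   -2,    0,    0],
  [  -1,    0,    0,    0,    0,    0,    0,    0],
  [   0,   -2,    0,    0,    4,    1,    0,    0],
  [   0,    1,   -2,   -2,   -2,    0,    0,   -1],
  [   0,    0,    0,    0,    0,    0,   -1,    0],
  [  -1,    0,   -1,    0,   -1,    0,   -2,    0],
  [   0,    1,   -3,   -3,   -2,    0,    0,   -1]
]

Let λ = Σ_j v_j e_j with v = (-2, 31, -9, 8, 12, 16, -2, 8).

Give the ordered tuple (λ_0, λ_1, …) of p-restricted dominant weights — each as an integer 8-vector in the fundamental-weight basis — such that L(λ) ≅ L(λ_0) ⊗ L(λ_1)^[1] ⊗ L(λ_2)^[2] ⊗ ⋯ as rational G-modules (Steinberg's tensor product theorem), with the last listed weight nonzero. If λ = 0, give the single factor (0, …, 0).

((2, 3, 2, 2, 1, 2, 3, 2),)

Converting to the ω-basis (c_i = row i of M dotted with v = (-2, 31, -9, 8, 12, 16, -2, 8)):
  c_1 = 2*-2 + 0*31 + 2*-9 + 0*8 + 3*12 + 0*16 + 6*-2 + 0*8 = 2
  c_2 = 0*-2 + 5*31 + 0*-9 + 0*8 + -10*12 + -2*16 + 0*-2 + 0*8 = 3
  c_3 = -1*-2 + 0*31 + 0*-9 + 0*8 + 0*12 + 0*16 + 0*-2 + 0*8 = 2
  c_4 = 0*-2 + -2*31 + 0*-9 + 0*8 + 4*12 + 1*16 + 0*-2 + 0*8 = 2
  c_5 = 0*-2 + 1*31 + -2*-9 + -2*8 + -2*12 + 0*16 + 0*-2 + -1*8 = 1
  c_6 = 0*-2 + 0*31 + 0*-9 + 0*8 + 0*12 + 0*16 + -1*-2 + 0*8 = 2
  c_7 = -1*-2 + 0*31 + -1*-9 + 0*8 + -1*12 + 0*16 + -2*-2 + 0*8 = 3
  c_8 = 0*-2 + 1*31 + -3*-9 + -3*8 + -2*12 + 0*16 + 0*-2 + -1*8 = 2
Base-5 expansion of each c_i:
  c_1 = 2 = 2·5^0
  c_2 = 3 = 3·5^0
  c_3 = 2 = 2·5^0
  c_4 = 2 = 2·5^0
  c_5 = 1 = 1·5^0
  c_6 = 2 = 2·5^0
  c_7 = 3 = 3·5^0
  c_8 = 2 = 2·5^0
p-restricted factor λ_0 = (2, 3, 2, 2, 1, 2, 3, 2)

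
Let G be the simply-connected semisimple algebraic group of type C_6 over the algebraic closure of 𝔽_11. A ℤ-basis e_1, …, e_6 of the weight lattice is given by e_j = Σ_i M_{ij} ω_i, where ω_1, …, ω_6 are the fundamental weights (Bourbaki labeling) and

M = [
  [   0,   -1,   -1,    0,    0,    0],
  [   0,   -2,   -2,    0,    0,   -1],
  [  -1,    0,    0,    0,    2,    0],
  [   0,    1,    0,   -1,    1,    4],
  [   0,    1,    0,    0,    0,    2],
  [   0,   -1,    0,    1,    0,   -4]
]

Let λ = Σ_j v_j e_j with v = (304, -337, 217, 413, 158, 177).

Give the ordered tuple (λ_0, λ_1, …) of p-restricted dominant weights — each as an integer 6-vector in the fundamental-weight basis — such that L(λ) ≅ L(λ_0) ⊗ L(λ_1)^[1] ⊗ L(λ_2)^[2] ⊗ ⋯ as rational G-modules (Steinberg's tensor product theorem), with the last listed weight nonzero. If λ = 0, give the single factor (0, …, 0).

((10, 8, 1, 6, 6, 9), (10, 5, 1, 10, 1, 3))

Compute c_i = Σ_j M_{ij} v_j with v = (304, -337, 217, 413, 158, 177):
  c_1 = (0)·(304) + (-1)·(-337) + (-1)·(217) + (0)·(413) + (0)·(158) + (0)·(177) = 120
  c_2 = (0)·(304) + (-2)·(-337) + (-2)·(217) + (0)·(413) + (0)·(158) + (-1)·(177) = 63
  c_3 = (-1)·(304) + (0)·(-337) + (0)·(217) + (0)·(413) + (2)·(158) + (0)·(177) = 12
  c_4 = (0)·(304) + (1)·(-337) + (0)·(217) + (-1)·(413) + (1)·(158) + (4)·(177) = 116
  c_5 = (0)·(304) + (1)·(-337) + (0)·(217) + (0)·(413) + (0)·(158) + (2)·(177) = 17
  c_6 = (0)·(304) + (-1)·(-337) + (0)·(217) + (1)·(413) + (0)·(158) + (-4)·(177) = 42
Base-11 expansion of each c_i:
  c_1 = 120 = 10·11^0 + 10·11^1
  c_2 = 63 = 8·11^0 + 5·11^1
  c_3 = 12 = 1·11^0 + 1·11^1
  c_4 = 116 = 6·11^0 + 10·11^1
  c_5 = 17 = 6·11^0 + 1·11^1
  c_6 = 42 = 9·11^0 + 3·11^1
Factor λ_0 = (10, 8, 1, 6, 6, 9)
Factor λ_1 = (10, 5, 1, 10, 1, 3)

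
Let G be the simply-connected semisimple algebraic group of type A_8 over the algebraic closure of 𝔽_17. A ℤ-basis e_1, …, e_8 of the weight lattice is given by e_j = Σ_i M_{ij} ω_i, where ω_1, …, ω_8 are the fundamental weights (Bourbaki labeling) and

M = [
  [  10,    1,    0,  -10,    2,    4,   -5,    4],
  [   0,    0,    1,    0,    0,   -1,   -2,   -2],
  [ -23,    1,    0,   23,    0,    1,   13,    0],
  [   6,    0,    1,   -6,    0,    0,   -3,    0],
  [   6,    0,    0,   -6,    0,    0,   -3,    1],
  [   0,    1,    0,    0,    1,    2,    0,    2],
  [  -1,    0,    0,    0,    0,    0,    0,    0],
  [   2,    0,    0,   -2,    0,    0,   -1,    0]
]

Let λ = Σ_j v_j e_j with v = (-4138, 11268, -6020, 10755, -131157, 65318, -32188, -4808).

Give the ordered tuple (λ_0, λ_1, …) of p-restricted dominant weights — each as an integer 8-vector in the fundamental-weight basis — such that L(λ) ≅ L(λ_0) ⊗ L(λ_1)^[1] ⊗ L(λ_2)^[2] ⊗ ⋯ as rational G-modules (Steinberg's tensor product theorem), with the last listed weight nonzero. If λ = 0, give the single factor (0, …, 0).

((12, 2, 1, 13, 1, 9, 7, 5), (6, 3, 6, 1, 5, 15, 5, 5), (10, 9, 2, 4, 8, 3, 14, 8))

Compute c_i = Σ_j M_{ij} v_j with v = (-4138, 11268, -6020, 10755, -131157, 65318, -32188, -4808):
  c_1 = 10*-4138 + 1*11268 + 0*-6020 + -10*10755 + 2*-131157 + 4*65318 + -5*-32188 + 4*-4808 = 3004
  c_2 = 0*-4138 + 0*11268 + 1*-6020 + 0*10755 + 0*-131157 + -1*65318 + -2*-32188 + -2*-4808 = 2654
  c_3 = -23*-4138 + 1*11268 + 0*-6020 + 23*10755 + 0*-131157 + 1*65318 + 13*-32188 + 0*-4808 = 681
  c_4 = 6*-4138 + 0*11268 + 1*-6020 + -6*10755 + 0*-131157 + 0*65318 + -3*-32188 + 0*-4808 = 1186
  c_5 = 6*-4138 + 0*11268 + 0*-6020 + -6*10755 + 0*-131157 + 0*65318 + -3*-32188 + 1*-4808 = 2398
  c_6 = 0*-4138 + 1*11268 + 0*-6020 + 0*10755 + 1*-131157 + 2*65318 + 0*-32188 + 2*-4808 = 1131
  c_7 = -1*-4138 + 0*11268 + 0*-6020 + 0*10755 + 0*-131157 + 0*65318 + 0*-32188 + 0*-4808 = 4138
  c_8 = 2*-4138 + 0*11268 + 0*-6020 + -2*10755 + 0*-131157 + 0*65318 + -1*-32188 + 0*-4808 = 2402
p = 17; digits c_i = Σ_j d_{ij}·17^j, 0 ≤ d_{ij} < 17:
  c_1 = 3004 = 12·17^0 + 6·17^1 + 10·17^2
  c_2 = 2654 = 2·17^0 + 3·17^1 + 9·17^2
  c_3 = 681 = 1·17^0 + 6·17^1 + 2·17^2
  c_4 = 1186 = 13·17^0 + 1·17^1 + 4·17^2
  c_5 = 2398 = 1·17^0 + 5·17^1 + 8·17^2
  c_6 = 1131 = 9·17^0 + 15·17^1 + 3·17^2
  c_7 = 4138 = 7·17^0 + 5·17^1 + 14·17^2
  c_8 = 2402 = 5·17^0 + 5·17^1 + 8·17^2
λ_0 = (12, 2, 1, 13, 1, 9, 7, 5)
λ_1 = (6, 3, 6, 1, 5, 15, 5, 5)
λ_2 = (10, 9, 2, 4, 8, 3, 14, 8)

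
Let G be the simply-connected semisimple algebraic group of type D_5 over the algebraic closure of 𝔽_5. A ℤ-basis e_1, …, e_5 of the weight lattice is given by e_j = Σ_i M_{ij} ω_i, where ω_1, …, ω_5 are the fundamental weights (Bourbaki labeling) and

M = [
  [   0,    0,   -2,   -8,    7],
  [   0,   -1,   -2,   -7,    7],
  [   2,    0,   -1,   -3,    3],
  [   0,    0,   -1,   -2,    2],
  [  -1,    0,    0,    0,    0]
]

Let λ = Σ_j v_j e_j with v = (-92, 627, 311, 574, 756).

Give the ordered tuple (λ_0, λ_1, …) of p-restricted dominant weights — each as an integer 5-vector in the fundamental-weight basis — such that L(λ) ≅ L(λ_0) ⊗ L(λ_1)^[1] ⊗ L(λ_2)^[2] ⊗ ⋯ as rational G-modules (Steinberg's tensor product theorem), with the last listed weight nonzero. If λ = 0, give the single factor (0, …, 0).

((3, 0, 1, 3, 2), (0, 0, 0, 0, 3), (3, 1, 2, 2, 3))

In the fundamental-weight basis, λ has coordinates c = M·v (v = (-92, 627, 311, 574, 756)):
  c_1 = (0)·(-92) + 0·627 + (-2)·(311) + (-8)·(574) + 7·756 = 78
  c_2 = (0)·(-92) + (-1)·(627) + (-2)·(311) + (-7)·(574) + 7·756 = 25
  c_3 = (2)·(-92) + 0·627 + (-1)·(311) + (-3)·(574) + 3·756 = 51
  c_4 = (0)·(-92) + 0·627 + (-1)·(311) + (-2)·(574) + 2·756 = 53
  c_5 = (-1)·(-92) + 0·627 + 0·311 + 0·574 + 0·756 = 92
Expand coordinatewise in base 5:
  c_1 = 78 = 3·5^0 + 0·5^1 + 3·5^2
  c_2 = 25 = 0·5^0 + 0·5^1 + 1·5^2
  c_3 = 51 = 1·5^0 + 0·5^1 + 2·5^2
  c_4 = 53 = 3·5^0 + 0·5^1 + 2·5^2
  c_5 = 92 = 2·5^0 + 3·5^1 + 3·5^2
λ_0 = (3, 0, 1, 3, 2)
λ_1 = (0, 0, 0, 0, 3)
λ_2 = (3, 1, 2, 2, 3)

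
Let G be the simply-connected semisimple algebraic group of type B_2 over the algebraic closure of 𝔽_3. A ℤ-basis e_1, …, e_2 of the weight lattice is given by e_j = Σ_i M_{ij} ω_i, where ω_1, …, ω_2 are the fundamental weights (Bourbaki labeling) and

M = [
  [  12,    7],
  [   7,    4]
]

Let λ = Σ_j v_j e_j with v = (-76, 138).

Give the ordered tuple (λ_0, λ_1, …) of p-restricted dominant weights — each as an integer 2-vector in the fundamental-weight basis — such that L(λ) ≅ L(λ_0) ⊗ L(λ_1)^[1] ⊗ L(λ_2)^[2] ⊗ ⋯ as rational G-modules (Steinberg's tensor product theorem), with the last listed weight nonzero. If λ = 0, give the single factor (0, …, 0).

ω-coordinates c = M·v, v = (-76, 138):
  c_1 = (12)·(-76) + (7)·(138) = 54
  c_2 = (7)·(-76) + (4)·(138) = 20
Base-3 expansion of each c_i:
  c_1 = 54 = 0·3^0 + 0·3^1 + 0·3^2 + 2·3^3
  c_2 = 20 = 2·3^0 + 0·3^1 + 2·3^2
p-restricted factor λ_0 = (0, 2)
p-restricted factor λ_1 = (0, 0)
p-restricted factor λ_2 = (0, 2)
p-restricted factor λ_3 = (2, 0)

((0, 2), (0, 0), (0, 2), (2, 0))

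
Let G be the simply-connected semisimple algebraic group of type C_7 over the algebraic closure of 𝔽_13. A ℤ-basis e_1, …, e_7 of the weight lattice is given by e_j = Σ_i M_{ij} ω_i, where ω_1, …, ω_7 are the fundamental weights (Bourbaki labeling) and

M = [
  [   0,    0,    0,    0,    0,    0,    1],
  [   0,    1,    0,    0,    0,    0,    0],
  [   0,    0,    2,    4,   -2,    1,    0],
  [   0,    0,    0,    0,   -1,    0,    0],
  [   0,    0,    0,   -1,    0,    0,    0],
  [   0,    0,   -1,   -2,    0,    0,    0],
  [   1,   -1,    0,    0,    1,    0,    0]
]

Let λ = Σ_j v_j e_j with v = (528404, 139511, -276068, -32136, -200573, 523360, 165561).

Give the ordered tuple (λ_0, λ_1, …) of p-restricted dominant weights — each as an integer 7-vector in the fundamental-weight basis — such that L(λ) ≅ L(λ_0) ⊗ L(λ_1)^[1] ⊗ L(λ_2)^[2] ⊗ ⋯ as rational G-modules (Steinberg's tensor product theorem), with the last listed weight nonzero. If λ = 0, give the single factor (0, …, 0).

((6, 8, 11, 9, 0, 0, 2), (8, 6, 9, 10, 2, 11, 4), (4, 6, 12, 3, 8, 11, 9), (10, 11, 6, 0, 1, 11, 7), (5, 4, 8, 7, 1, 11, 6))

In the fundamental-weight basis, λ has coordinates c = M·v (v = (528404, 139511, -276068, -32136, -200573, 523360, 165561)):
  c_1 = 0·528404 + 0·139511 + (0)·(-276068) + (0)·(-32136) + (0)·(-200573) + 0·523360 + 1·165561 = 165561
  c_2 = 0·528404 + 1·139511 + (0)·(-276068) + (0)·(-32136) + (0)·(-200573) + 0·523360 + 0·165561 = 139511
  c_3 = 0·528404 + 0·139511 + (2)·(-276068) + (4)·(-32136) + (-2)·(-200573) + 1·523360 + 0·165561 = 243826
  c_4 = 0·528404 + 0·139511 + (0)·(-276068) + (0)·(-32136) + (-1)·(-200573) + 0·523360 + 0·165561 = 200573
  c_5 = 0·528404 + 0·139511 + (0)·(-276068) + (-1)·(-32136) + (0)·(-200573) + 0·523360 + 0·165561 = 32136
  c_6 = 0·528404 + 0·139511 + (-1)·(-276068) + (-2)·(-32136) + (0)·(-200573) + 0·523360 + 0·165561 = 340340
  c_7 = 1·528404 + (-1)·(139511) + (0)·(-276068) + (0)·(-32136) + (1)·(-200573) + 0·523360 + 0·165561 = 188320
Expand coordinatewise in base 13:
  c_1 = 165561 = 6·13^0 + 8·13^1 + 4·13^2 + 10·13^3 + 5·13^4
  c_2 = 139511 = 8·13^0 + 6·13^1 + 6·13^2 + 11·13^3 + 4·13^4
  c_3 = 243826 = 11·13^0 + 9·13^1 + 12·13^2 + 6·13^3 + 8·13^4
  c_4 = 200573 = 9·13^0 + 10·13^1 + 3·13^2 + 0·13^3 + 7·13^4
  c_5 = 32136 = 0·13^0 + 2·13^1 + 8·13^2 + 1·13^3 + 1·13^4
  c_6 = 340340 = 0·13^0 + 11·13^1 + 11·13^2 + 11·13^3 + 11·13^4
  c_7 = 188320 = 2·13^0 + 4·13^1 + 9·13^2 + 7·13^3 + 6·13^4
p-restricted factor λ_0 = (6, 8, 11, 9, 0, 0, 2)
p-restricted factor λ_1 = (8, 6, 9, 10, 2, 11, 4)
p-restricted factor λ_2 = (4, 6, 12, 3, 8, 11, 9)
p-restricted factor λ_3 = (10, 11, 6, 0, 1, 11, 7)
p-restricted factor λ_4 = (5, 4, 8, 7, 1, 11, 6)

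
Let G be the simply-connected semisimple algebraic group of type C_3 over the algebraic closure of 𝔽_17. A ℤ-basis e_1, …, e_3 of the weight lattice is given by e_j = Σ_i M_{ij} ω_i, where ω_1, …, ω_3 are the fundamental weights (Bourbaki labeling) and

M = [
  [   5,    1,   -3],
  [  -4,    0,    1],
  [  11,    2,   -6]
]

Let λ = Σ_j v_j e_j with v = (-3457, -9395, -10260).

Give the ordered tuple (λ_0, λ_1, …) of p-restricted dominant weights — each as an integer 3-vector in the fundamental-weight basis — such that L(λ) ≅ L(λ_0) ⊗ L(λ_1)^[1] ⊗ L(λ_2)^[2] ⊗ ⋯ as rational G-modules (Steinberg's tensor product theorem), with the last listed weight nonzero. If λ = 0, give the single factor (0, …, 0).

Converting to the ω-basis (c_i = row i of M dotted with v = (-3457, -9395, -10260)):
  c_1 = 5*-3457 + 1*-9395 + -3*-10260 = 4100
  c_2 = -4*-3457 + 0*-9395 + 1*-10260 = 3568
  c_3 = 11*-3457 + 2*-9395 + -6*-10260 = 4743
Writing each c_i in base p = 17:
  c_1 = 4100 = 3·17^0 + 3·17^1 + 14·17^2
  c_2 = 3568 = 15·17^0 + 5·17^1 + 12·17^2
  c_3 = 4743 = 0·17^0 + 7·17^1 + 16·17^2
Factor λ_0 = (3, 15, 0)
Factor λ_1 = (3, 5, 7)
Factor λ_2 = (14, 12, 16)

((3, 15, 0), (3, 5, 7), (14, 12, 16))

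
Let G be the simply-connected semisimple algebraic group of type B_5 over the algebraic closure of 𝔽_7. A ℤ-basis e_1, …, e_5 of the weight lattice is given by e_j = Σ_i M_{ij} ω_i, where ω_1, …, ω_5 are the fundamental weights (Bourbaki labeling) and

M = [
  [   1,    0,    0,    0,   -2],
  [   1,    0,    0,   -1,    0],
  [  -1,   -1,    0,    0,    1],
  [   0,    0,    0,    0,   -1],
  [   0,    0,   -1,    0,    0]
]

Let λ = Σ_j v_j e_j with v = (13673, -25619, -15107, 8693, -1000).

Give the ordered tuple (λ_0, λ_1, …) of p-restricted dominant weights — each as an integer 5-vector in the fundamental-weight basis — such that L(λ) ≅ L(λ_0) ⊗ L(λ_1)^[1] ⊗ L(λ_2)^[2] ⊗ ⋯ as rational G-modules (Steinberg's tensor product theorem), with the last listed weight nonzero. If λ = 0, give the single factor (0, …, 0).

Converting to the ω-basis (c_i = row i of M dotted with v = (13673, -25619, -15107, 8693, -1000)):
  c_1 = 1·13673 + (0)·(-25619) + (0)·(-15107) + 0·8693 + (-2)·(-1000) = 15673
  c_2 = 1·13673 + (0)·(-25619) + (0)·(-15107) + (-1)·(8693) + (0)·(-1000) = 4980
  c_3 = (-1)·(13673) + (-1)·(-25619) + (0)·(-15107) + 0·8693 + (1)·(-1000) = 10946
  c_4 = 0·13673 + (0)·(-25619) + (0)·(-15107) + 0·8693 + (-1)·(-1000) = 1000
  c_5 = 0·13673 + (0)·(-25619) + (-1)·(-15107) + 0·8693 + (0)·(-1000) = 15107
Base-7 expansion of each c_i:
  c_1 = 15673 = 0·7^0 + 6·7^1 + 4·7^2 + 3·7^3 + 6·7^4
  c_2 = 4980 = 3·7^0 + 4·7^1 + 3·7^2 + 0·7^3 + 2·7^4
  c_3 = 10946 = 5·7^0 + 2·7^1 + 6·7^2 + 3·7^3 + 4·7^4
  c_4 = 1000 = 6·7^0 + 2·7^1 + 6·7^2 + 2·7^3
  c_5 = 15107 = 1·7^0 + 2·7^1 + 0·7^2 + 2·7^3 + 6·7^4
p-restricted factor λ_0 = (0, 3, 5, 6, 1)
p-restricted factor λ_1 = (6, 4, 2, 2, 2)
p-restricted factor λ_2 = (4, 3, 6, 6, 0)
p-restricted factor λ_3 = (3, 0, 3, 2, 2)
p-restricted factor λ_4 = (6, 2, 4, 0, 6)

((0, 3, 5, 6, 1), (6, 4, 2, 2, 2), (4, 3, 6, 6, 0), (3, 0, 3, 2, 2), (6, 2, 4, 0, 6))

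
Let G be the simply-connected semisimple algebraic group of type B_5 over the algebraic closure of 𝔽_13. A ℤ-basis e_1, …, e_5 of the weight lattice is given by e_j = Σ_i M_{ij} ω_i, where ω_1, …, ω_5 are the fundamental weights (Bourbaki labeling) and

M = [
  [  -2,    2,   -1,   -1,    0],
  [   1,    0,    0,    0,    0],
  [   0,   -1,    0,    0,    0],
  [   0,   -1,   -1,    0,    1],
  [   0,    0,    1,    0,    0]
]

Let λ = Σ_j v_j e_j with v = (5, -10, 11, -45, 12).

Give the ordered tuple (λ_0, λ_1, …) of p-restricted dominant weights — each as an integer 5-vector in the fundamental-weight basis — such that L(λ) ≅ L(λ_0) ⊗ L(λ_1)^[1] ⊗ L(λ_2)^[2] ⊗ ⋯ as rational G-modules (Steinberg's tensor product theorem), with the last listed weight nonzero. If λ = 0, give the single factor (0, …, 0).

Converting to the ω-basis (c_i = row i of M dotted with v = (5, -10, 11, -45, 12)):
  c_1 = -2*5 + 2*-10 + -1*11 + -1*-45 + 0*12 = 4
  c_2 = 1*5 + 0*-10 + 0*11 + 0*-45 + 0*12 = 5
  c_3 = 0*5 + -1*-10 + 0*11 + 0*-45 + 0*12 = 10
  c_4 = 0*5 + -1*-10 + -1*11 + 0*-45 + 1*12 = 11
  c_5 = 0*5 + 0*-10 + 1*11 + 0*-45 + 0*12 = 11
Writing each c_i in base p = 13:
  c_1 = 4 = 4·13^0
  c_2 = 5 = 5·13^0
  c_3 = 10 = 10·13^0
  c_4 = 11 = 11·13^0
  c_5 = 11 = 11·13^0
p-restricted factor λ_0 = (4, 5, 10, 11, 11)

((4, 5, 10, 11, 11),)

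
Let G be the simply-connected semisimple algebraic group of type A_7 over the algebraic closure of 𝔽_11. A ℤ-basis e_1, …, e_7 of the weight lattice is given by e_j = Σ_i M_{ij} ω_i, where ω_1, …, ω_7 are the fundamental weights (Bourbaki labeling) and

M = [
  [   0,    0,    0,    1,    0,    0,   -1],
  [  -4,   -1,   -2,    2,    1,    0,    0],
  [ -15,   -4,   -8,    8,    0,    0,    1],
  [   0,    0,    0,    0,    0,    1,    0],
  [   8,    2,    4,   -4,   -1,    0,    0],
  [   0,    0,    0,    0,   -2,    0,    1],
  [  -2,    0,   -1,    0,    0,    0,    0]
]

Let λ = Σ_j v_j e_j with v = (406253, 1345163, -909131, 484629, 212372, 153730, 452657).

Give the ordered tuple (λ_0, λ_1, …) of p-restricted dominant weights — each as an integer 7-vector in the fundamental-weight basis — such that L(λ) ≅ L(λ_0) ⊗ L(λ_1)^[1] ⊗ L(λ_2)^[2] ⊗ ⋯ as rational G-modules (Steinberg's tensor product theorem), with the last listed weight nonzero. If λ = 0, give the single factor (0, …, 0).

((6, 6, 8, 5, 5, 6, 1), (2, 6, 2, 5, 10, 7, 6), (0, 3, 4, 5, 9, 10, 6), (2, 0, 8, 5, 4, 9, 6), (2, 2, 8, 10, 10, 1, 6))

In the fundamental-weight basis, λ has coordinates c = M·v (v = (406253, 1345163, -909131, 484629, 212372, 153730, 452657)):
  c_1 = 0*406253 + 0*1345163 + 0*-909131 + 1*484629 + 0*212372 + 0*153730 + -1*452657 = 31972
  c_2 = -4*406253 + -1*1345163 + -2*-909131 + 2*484629 + 1*212372 + 0*153730 + 0*452657 = 29717
  c_3 = -15*406253 + -4*1345163 + -8*-909131 + 8*484629 + 0*212372 + 0*153730 + 1*452657 = 128290
  c_4 = 0*406253 + 0*1345163 + 0*-909131 + 0*484629 + 0*212372 + 1*153730 + 0*452657 = 153730
  c_5 = 8*406253 + 2*1345163 + 4*-909131 + -4*484629 + -1*212372 + 0*153730 + 0*452657 = 152938
  c_6 = 0*406253 + 0*1345163 + 0*-909131 + 0*484629 + -2*212372 + 0*153730 + 1*452657 = 27913
  c_7 = -2*406253 + 0*1345163 + -1*-909131 + 0*484629 + 0*212372 + 0*153730 + 0*452657 = 96625
Base-11 expansion of each c_i:
  c_1 = 31972 = 6·11^0 + 2·11^1 + 0·11^2 + 2·11^3 + 2·11^4
  c_2 = 29717 = 6·11^0 + 6·11^1 + 3·11^2 + 0·11^3 + 2·11^4
  c_3 = 128290 = 8·11^0 + 2·11^1 + 4·11^2 + 8·11^3 + 8·11^4
  c_4 = 153730 = 5·11^0 + 5·11^1 + 5·11^2 + 5·11^3 + 10·11^4
  c_5 = 152938 = 5·11^0 + 10·11^1 + 9·11^2 + 4·11^3 + 10·11^4
  c_6 = 27913 = 6·11^0 + 7·11^1 + 10·11^2 + 9·11^3 + 1·11^4
  c_7 = 96625 = 1·11^0 + 6·11^1 + 6·11^2 + 6·11^3 + 6·11^4
p-restricted factor λ_0 = (6, 6, 8, 5, 5, 6, 1)
p-restricted factor λ_1 = (2, 6, 2, 5, 10, 7, 6)
p-restricted factor λ_2 = (0, 3, 4, 5, 9, 10, 6)
p-restricted factor λ_3 = (2, 0, 8, 5, 4, 9, 6)
p-restricted factor λ_4 = (2, 2, 8, 10, 10, 1, 6)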